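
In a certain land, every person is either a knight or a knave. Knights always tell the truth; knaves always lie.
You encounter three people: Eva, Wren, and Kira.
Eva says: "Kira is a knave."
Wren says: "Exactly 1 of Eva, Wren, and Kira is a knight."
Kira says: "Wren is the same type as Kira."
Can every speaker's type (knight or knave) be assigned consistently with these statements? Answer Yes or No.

No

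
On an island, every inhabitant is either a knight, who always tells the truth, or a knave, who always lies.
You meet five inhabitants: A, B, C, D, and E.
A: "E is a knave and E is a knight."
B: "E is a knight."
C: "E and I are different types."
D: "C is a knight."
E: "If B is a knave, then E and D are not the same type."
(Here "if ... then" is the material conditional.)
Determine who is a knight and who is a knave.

A is a knave, so "E is a knave and E is a knight" must be false — and it is.
Since B is a knave, "E is a knight" needs to be false, which holds.
C (knave): "E and I are different types" — false. ✓
D is a knave, so "C is a knight" must be false — and it is.
E is a knave; "if B is a knave, then E and D are not the same type" is false, as required.

Knights: none. Knaves: A, B, C, D, and E.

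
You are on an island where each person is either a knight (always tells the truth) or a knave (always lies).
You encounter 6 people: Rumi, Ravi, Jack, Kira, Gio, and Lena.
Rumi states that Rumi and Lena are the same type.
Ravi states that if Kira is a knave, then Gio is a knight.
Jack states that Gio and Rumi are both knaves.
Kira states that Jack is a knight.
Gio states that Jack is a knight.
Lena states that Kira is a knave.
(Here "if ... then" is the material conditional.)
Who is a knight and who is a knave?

Since Rumi is a knight, "Rumi and Lena are the same type" needs to be True, which holds.
Ravi is a knave, and the claim "if Kira is a knave, then Gio is a knight" is indeed false.
Since Jack is a knave, "Gio and Rumi are both knaves" needs to be false, which holds.
Kira is a knave, so "Jack is a knight" must be false — and it is.
Gio is a knave, and the claim "Jack is a knight" is indeed false.
Lena (knight): "Kira is a knave" — True. ✓

Rumi is a knight, Ravi is a knave, Jack is a knave, Kira is a knave, Gio is a knave, and Lena is a knight.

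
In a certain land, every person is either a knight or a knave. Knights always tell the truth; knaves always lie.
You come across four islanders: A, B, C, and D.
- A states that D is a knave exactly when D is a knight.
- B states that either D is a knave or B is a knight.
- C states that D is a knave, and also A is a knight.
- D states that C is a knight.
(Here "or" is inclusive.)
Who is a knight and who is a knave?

Knights: B. Knaves: A, C, and D.

A is a knave; "D is a knave exactly when D is a knight" is false, as required.
As a knight, B's statement "either D is a knave or B is a knight" should be True; it is.
C is a knave; "D is a knave, and also A is a knight" is false, as required.
D (knave): "C is a knight" — false. ✓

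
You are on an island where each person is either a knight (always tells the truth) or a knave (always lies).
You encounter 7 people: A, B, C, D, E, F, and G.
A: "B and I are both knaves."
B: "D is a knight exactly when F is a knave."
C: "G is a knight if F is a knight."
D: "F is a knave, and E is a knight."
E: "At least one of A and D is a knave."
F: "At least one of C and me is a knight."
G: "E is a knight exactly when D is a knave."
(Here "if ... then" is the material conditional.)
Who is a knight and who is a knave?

As a knave, A's statement "B and I are both knaves" should be false; it is.
B (knight): "D is a knight exactly when F is a knave" — True. ✓
C is a knight, so "G is a knight if F is a knight" must be True — and it is.
D is a knave, so "F is a knave, and E is a knight" must be false — and it is.
E (knight): "at least one of A and D is a knave" — True. ✓
As a knight, F's statement "at least one of C and me is a knight" should be True; it is.
G is a knight, so "E is a knight exactly when D is a knave" must be True — and it is.

A is a knave, B is a knight, C is a knight, D is a knave, E is a knight, F is a knight, and G is a knight.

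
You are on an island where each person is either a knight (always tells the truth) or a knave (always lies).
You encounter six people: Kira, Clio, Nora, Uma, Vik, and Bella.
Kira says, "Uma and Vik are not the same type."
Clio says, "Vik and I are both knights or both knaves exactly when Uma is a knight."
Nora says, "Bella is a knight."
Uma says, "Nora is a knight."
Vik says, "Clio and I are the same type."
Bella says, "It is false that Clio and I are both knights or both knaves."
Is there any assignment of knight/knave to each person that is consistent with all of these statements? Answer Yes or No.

No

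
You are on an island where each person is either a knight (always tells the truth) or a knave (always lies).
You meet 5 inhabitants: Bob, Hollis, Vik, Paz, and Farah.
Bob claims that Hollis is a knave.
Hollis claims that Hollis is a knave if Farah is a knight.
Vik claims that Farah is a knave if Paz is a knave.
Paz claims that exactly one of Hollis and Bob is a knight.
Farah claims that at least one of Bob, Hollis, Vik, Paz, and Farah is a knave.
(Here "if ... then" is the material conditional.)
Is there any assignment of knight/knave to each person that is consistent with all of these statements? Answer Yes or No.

Checking all 32 assignments, each has at least one speaker whose statement's truth value contradicts their type.

No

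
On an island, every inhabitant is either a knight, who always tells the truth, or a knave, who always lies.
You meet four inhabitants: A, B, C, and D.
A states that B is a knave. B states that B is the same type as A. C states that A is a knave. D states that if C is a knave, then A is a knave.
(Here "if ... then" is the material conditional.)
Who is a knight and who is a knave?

Suppose A is a knave. Then A's statement "B is a knave" would have to be false. Checking the 8 ways to assign the others, none is consistent with every speaker.
(For instance, with B=knave, C=knave, D=knave, A's claim "B is a knave" comes out true where it would need to be false.)
So A must be a knight, making "B is a knave" true. Taking A=knight, B=knave, C=knave, D=knave, each remaining statement checks out:
  B (knave): "B is the same type as A" — false. ✓
  C (knave): "A is a knave" — false. ✓
  D (knave): "if C is a knave, then A is a knave" — false. ✓
This is the unique consistent assignment.

A is a knight, B is a knave, C is a knave, and D is a knave.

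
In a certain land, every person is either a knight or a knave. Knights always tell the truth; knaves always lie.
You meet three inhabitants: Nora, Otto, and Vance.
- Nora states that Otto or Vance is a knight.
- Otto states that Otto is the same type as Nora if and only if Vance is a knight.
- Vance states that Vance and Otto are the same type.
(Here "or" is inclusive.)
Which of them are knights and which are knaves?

Nora is a knight, Otto is a knight, and Vance is a knight.

Nora is a knight, and the claim "Otto or Vance is a knight" is indeed true.
Otto is a knight; "Otto is the same type as Nora if and only if Vance is a knight" is true, as required.
Vance is a knight; "Vance and Otto are the same type" is true, as required.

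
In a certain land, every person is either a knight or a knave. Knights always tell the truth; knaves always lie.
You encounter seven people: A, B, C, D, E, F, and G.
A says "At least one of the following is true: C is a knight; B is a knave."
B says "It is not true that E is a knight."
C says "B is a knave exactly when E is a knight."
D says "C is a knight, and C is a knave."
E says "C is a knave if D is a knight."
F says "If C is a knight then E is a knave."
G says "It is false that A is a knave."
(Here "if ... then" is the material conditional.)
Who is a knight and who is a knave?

A is a knight, B is a knave, C is a knight, D is a knave, E is a knight, F is a knave, and G is a knight.

Since A is a knight, "at least one of the following is true: C is a knight; B is a knave" needs to be True, which holds.
Since B is a knave, "it is not true that E is a knight" needs to be False, which holds.
C (knight): "B is a knave exactly when E is a knight" — True. ✓
D is a knave, so "C is a knight, and C is a knave" must be False — and it is.
Since E is a knight, "C is a knave if D is a knight" needs to be True, which holds.
F is a knave; "if C is a knight then E is a knave" is False, as required.
G (knight): "it is false that A is a knave" — True. ✓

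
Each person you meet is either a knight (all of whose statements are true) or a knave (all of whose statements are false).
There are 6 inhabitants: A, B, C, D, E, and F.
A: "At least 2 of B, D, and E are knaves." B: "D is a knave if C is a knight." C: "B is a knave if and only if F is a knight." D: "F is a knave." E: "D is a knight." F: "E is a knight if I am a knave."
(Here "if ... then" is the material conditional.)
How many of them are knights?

3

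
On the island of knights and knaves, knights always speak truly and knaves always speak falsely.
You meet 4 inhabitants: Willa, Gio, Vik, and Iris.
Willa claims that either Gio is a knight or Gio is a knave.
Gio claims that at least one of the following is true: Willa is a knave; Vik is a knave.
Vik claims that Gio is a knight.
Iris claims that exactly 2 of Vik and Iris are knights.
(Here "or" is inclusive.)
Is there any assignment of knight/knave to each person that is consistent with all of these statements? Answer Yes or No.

No

Checking all 16 assignments, each has at least one speaker whose statement's truth value contradicts their type.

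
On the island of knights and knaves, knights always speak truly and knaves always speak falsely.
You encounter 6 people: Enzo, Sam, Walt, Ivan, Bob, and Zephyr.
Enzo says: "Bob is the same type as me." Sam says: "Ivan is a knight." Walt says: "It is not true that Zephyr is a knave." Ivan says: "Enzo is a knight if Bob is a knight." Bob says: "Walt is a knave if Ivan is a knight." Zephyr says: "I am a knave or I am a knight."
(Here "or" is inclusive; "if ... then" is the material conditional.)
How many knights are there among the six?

The unique consistent assignment is Enzo=knave, Sam=knave, Walt=knight, Ivan=knave, Bob=knight, Zephyr=knight.
That has 3 knights.

3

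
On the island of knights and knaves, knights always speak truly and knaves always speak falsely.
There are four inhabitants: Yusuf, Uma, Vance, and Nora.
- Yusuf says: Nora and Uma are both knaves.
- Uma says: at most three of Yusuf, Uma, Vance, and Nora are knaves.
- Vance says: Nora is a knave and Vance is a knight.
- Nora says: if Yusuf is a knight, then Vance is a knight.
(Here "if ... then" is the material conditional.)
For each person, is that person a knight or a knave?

Yusuf is a knave, Uma is a knight, Vance is a knave, and Nora is a knight.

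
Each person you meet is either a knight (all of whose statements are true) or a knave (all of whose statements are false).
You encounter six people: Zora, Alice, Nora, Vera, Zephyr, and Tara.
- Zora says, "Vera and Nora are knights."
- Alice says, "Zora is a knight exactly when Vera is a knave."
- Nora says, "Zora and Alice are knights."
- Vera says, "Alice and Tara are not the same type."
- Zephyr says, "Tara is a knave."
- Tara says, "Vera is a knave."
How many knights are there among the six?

3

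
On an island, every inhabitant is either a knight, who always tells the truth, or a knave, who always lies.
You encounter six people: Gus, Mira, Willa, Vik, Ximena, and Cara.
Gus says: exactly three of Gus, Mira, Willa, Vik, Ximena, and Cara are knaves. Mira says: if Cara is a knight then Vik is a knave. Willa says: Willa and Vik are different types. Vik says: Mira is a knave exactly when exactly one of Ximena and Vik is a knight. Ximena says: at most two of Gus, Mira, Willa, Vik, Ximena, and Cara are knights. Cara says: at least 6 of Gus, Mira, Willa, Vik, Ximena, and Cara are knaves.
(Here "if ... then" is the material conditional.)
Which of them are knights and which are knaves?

Gus is a knave, Mira is a knight, Willa is a knave, Vik is a knave, Ximena is a knight, and Cara is a knave.

As a knave, Gus's statement "exactly three of Gus, Mira, Willa, Vik, Ximena, and Cara are knaves" should be False; it is.
Mira is a knight, and the claim "if Cara is a knight then Vik is a knave" is indeed true.
Willa (knave): "Willa and Vik are different types" — False. ✓
Since Vik is a knave, "Mira is a knave exactly when exactly one of Ximena and Vik is a knight" needs to be False, which holds.
Ximena is a knight, and the claim "at most two of Gus, Mira, Willa, Vik, Ximena, and Cara are knights" is indeed true.
Cara is a knave, so "at least 6 of Gus, Mira, Willa, Vik, Ximena, and Cara are knaves" must be False — and it is.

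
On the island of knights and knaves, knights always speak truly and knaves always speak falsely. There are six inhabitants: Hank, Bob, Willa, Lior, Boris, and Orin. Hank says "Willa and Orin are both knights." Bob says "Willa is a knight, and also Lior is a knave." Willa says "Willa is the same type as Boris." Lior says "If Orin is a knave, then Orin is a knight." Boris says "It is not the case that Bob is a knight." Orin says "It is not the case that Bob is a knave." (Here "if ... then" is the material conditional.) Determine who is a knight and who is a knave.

Hank is a knave, Bob is a knave, Willa is a knave, Lior is a knave, Boris is a knight, and Orin is a knave.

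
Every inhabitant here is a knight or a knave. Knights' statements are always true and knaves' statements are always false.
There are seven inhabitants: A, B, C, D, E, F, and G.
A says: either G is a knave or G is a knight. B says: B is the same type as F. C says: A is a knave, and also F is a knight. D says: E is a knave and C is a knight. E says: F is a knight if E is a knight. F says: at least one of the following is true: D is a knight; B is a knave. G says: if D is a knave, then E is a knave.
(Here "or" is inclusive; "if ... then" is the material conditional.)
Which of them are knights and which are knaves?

A is a knight, B is a knave, C is a knave, D is a knave, E is a knight, F is a knight, and G is a knave.

As a knight, A's statement "either G is a knave or G is a knight" should be True; it is.
B (knave): "B is the same type as F" — False. ✓
As a knave, C's statement "A is a knave, and also F is a knight" should be False; it is.
D is a knave; "E is a knave and C is a knight" is False, as required.
E is a knight, and the claim "F is a knight if E is a knight" is indeed True.
Since F is a knight, "at least one of the following is true: D is a knight; B is a knave" needs to be True, which holds.
Since G is a knave, "if D is a knave, then E is a knave" needs to be False, which holds.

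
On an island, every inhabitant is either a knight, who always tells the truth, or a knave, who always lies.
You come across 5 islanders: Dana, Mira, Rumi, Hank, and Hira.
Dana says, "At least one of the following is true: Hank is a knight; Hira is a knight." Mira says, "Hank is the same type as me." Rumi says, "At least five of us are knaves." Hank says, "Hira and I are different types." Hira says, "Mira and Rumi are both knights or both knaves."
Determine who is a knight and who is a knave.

Dana is a knight, Mira is a knight, Rumi is a knave, Hank is a knight, and Hira is a knave.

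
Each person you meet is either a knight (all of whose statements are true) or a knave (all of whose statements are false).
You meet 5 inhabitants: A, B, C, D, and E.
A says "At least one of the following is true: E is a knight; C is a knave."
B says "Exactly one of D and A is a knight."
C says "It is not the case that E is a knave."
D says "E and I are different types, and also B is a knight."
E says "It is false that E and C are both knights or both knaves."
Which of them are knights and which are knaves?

A is a knight, B is a knight, C is a knave, D is a knave, and E is a knave.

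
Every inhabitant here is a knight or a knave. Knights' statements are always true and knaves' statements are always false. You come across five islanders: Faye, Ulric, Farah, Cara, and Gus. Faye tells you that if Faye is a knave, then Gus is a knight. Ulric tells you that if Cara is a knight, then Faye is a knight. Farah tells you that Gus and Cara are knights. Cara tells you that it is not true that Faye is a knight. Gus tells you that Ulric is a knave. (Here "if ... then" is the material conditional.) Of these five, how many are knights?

2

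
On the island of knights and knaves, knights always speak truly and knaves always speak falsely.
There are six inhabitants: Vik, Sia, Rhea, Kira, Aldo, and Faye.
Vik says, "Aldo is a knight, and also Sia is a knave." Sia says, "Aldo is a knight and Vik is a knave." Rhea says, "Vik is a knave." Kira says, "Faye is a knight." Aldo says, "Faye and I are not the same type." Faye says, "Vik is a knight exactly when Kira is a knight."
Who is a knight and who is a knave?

Vik is a knight, so "Aldo is a knight, and also Sia is a knave" must be True — and it is.
Since Sia is a knave, "Aldo is a knight and Vik is a knave" needs to be False, which holds.
Rhea is a knave; "Vik is a knave" is False, as required.
Kira is a knave; "Faye is a knight" is False, as required.
Aldo is a knight, so "Faye and I are not the same type" must be True — and it is.
Faye is a knave, and the claim "Vik is a knight exactly when Kira is a knight" is indeed False.

Vik is a knight, Sia is a knave, Rhea is a knave, Kira is a knave, Aldo is a knight, and Faye is a knave.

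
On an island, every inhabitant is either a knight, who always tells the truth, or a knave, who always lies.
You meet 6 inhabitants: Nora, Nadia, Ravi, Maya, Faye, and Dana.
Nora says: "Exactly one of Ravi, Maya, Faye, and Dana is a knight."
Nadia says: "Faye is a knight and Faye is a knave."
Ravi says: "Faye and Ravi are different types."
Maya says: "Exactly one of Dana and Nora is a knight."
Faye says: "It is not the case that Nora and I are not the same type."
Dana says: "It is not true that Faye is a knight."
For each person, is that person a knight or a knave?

Nora (knight): "exactly one of Ravi, Maya, Faye, and Dana is a knight" — true. ✓
Nadia is a knave, and the claim "Faye is a knight and Faye is a knave" is indeed False.
Ravi is a knave, so "Faye and Ravi are different types" must be False — and it is.
Maya (knave): "exactly one of Dana and Nora is a knight" — False. ✓
Faye is a knave, and the claim "it is not the case that Nora and I are not the same type" is indeed False.
Dana is a knight, so "it is not true that Faye is a knight" must be true — and it is.

Nora is a knight, Nadia is a knave, Ravi is a knave, Maya is a knave, Faye is a knave, and Dana is a knight.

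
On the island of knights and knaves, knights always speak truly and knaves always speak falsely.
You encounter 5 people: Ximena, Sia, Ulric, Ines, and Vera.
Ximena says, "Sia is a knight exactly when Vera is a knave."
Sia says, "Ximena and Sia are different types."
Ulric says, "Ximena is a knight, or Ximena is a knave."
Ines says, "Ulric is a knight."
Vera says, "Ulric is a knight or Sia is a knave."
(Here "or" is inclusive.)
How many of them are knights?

4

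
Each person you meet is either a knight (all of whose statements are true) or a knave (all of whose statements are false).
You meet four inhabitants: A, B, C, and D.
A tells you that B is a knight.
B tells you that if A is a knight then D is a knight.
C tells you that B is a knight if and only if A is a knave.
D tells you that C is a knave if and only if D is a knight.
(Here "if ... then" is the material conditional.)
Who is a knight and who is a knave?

A is a knight, B is a knight, C is a knave, and D is a knight.

Since A is a knight, "B is a knight" needs to be True, which holds.
As a knight, B's statement "if A is a knight then D is a knight" should be True; it is.
As a knave, C's statement "B is a knight if and only if A is a knave" should be false; it is.
D is a knight, and the claim "C is a knave if and only if D is a knight" is indeed True.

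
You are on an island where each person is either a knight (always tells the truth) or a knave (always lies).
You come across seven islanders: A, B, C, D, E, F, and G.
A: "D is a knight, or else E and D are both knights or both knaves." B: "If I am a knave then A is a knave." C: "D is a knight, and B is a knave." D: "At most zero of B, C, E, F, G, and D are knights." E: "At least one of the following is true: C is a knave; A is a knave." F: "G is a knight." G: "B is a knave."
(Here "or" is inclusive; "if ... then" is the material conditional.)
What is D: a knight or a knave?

D is a knave.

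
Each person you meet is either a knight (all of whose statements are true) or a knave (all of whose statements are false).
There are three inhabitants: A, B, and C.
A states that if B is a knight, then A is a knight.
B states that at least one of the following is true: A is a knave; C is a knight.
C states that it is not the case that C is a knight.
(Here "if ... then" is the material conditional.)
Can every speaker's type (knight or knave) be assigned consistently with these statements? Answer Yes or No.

No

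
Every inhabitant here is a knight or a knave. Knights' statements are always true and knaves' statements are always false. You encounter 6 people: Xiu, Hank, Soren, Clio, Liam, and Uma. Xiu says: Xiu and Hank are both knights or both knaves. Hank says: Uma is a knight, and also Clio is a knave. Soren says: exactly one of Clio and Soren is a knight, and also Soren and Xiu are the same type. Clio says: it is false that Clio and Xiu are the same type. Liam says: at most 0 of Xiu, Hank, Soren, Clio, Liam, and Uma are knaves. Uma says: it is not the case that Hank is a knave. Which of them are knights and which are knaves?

Xiu (knave): "Xiu and Hank are both knights or both knaves" — False. ✓
Hank is a knight, so "Uma is a knight, and also Clio is a knave" must be True — and it is.
Since Soren is a knave, "exactly one of Clio and Soren is a knight, and also Soren and Xiu are the same type" needs to be False, which holds.
Clio is a knave, and the claim "it is false that Clio and Xiu are the same type" is indeed False.
Liam (knave): "at most 0 of Xiu, Hank, Soren, Clio, Liam, and Uma are knaves" — False. ✓
Since Uma is a knight, "it is not the case that Hank is a knave" needs to be True, which holds.

Xiu is a knave, Hank is a knight, Soren is a knave, Clio is a knave, Liam is a knave, and Uma is a knight.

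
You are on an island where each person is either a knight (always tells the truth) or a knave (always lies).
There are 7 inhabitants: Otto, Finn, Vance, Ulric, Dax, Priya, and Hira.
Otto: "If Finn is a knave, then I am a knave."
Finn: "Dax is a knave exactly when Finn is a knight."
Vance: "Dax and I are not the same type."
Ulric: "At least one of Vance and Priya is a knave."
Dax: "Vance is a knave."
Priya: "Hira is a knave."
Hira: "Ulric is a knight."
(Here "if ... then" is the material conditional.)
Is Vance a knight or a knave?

Vance is a knight.

Consistent assignments: {Otto=knight, Finn=knight, Vance=knight, Ulric=knight, Dax=knave, Priya=knave, Hira=knight}; {Otto=knight, Finn=knight, Vance=knight, Ulric=knave, Dax=knave, Priya=knight, Hira=knave}
In every consistent assignment, Vance is a knight.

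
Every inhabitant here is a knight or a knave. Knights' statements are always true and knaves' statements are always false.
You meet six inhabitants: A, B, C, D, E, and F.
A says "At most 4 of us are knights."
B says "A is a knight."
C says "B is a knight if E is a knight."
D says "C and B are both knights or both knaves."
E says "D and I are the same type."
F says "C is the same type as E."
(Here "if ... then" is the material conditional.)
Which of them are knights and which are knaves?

A is a knight, B is a knight, C is a knight, D is a knight, E is a knave, and F is a knave.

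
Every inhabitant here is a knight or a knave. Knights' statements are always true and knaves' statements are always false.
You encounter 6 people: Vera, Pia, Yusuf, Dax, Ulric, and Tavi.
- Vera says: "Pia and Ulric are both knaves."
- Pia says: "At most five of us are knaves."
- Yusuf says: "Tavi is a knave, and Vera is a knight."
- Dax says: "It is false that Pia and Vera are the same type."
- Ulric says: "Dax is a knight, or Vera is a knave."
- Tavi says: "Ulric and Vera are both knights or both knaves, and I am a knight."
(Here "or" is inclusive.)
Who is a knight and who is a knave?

Vera is a knave, Pia is a knight, Yusuf is a knave, Dax is a knight, Ulric is a knight, and Tavi is a knave.

Vera is a knave, and the claim "Pia and Ulric are both knaves" is indeed False.
Pia is a knight, so "at most five of us are knaves" must be True — and it is.
Yusuf (knave): "Tavi is a knave, and Vera is a knight" — False. ✓
Dax is a knight, so "it is false that Pia and Vera are the same type" must be True — and it is.
Ulric is a knight, so "Dax is a knight, or Vera is a knave" must be True — and it is.
As a knave, Tavi's statement "Ulric and Vera are both knights or both knaves, and I am a knight" should be False; it is.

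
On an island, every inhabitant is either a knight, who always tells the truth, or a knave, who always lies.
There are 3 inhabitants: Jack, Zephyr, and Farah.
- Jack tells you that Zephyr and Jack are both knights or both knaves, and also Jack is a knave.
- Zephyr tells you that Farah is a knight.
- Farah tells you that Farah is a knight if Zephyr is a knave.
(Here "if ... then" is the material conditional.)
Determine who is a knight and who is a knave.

Jack is a knave, Zephyr is a knight, and Farah is a knight.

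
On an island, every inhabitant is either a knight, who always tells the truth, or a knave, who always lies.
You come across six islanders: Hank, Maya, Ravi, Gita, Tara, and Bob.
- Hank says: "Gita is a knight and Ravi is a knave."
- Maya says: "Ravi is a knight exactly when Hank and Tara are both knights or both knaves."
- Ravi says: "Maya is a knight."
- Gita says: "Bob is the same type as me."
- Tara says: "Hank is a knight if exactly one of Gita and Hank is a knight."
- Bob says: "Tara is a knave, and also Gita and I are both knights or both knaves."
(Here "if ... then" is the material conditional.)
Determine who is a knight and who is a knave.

Since Hank is a knave, "Gita is a knight and Ravi is a knave" needs to be False, which holds.
Since Maya is a knight, "Ravi is a knight exactly when Hank and Tara are both knights or both knaves" needs to be true, which holds.
Ravi is a knight, and the claim "Maya is a knight" is indeed true.
Gita (knight): "Bob is the same type as me" — true. ✓
As a knave, Tara's statement "Hank is a knight if exactly one of Gita and Hank is a knight" should be False; it is.
Bob is a knight, and the claim "Tara is a knave, and also Gita and I are both knights or both knaves" is indeed true.

Hank is a knave, Maya is a knight, Ravi is a knight, Gita is a knight, Tara is a knave, and Bob is a knight.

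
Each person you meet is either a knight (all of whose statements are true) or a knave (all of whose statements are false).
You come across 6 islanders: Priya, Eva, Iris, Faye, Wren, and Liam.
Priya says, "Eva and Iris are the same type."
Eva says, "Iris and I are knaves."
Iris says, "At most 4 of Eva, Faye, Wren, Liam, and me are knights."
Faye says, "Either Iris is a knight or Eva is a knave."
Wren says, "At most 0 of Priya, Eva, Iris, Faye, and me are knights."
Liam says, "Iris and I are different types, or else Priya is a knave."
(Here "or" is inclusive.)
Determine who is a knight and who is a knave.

Priya is a knave, so "Eva and Iris are the same type" must be false — and it is.
Eva (knave): "Iris and I are knaves" — false. ✓
Iris is a knight, so "at most 4 of Eva, Faye, Wren, Liam, and me are knights" must be True — and it is.
Faye is a knight, so "either Iris is a knight or Eva is a knave" must be True — and it is.
Wren is a knave, so "at most 0 of Priya, Eva, Iris, Faye, and me are knights" must be false — and it is.
As a knight, Liam's statement "Iris and I are different types, or else Priya is a knave" should be True; it is.

Priya is a knave, Eva is a knave, Iris is a knight, Faye is a knight, Wren is a knave, and Liam is a knight.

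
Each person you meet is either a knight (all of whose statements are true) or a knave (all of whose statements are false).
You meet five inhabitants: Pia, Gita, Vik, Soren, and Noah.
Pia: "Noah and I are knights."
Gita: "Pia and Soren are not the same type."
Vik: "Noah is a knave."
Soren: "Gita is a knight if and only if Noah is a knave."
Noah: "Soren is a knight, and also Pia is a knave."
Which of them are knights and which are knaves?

Pia is a knave, Gita is a knave, Vik is a knight, Soren is a knave, and Noah is a knave.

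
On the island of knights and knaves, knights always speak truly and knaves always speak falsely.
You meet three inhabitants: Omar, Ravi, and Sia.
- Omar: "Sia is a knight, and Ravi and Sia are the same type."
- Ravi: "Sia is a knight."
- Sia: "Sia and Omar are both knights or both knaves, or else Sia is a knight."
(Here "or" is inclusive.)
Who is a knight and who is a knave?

Omar is a knight, Ravi is a knight, and Sia is a knight.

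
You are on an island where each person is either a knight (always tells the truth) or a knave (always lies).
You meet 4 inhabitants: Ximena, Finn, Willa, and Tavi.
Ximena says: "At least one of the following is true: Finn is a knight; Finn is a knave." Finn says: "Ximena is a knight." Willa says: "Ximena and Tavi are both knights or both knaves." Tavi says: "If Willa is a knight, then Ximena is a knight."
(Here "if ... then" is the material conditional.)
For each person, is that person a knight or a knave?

Suppose Ximena is a knave. Then Ximena's statement "at least one of the following is true: Finn is a knight; Finn is a knave" would have to be false. Checking the 8 ways to assign the others, none is consistent with every speaker.
(For instance, with Finn=knight, Willa=knight, Tavi=knight, Ximena's claim "at least one of the following is true: Finn is a knight; Finn is a knave" comes out true where it would need to be false.)
So Ximena must be a knight, making "at least one of the following is true: Finn is a knight; Finn is a knave" true. Taking Ximena=knight, Finn=knight, Willa=knight, Tavi=knight, each remaining statement checks out:
  Finn (knight): "Ximena is a knight" — true. ✓
  Willa (knight): "Ximena and Tavi are both knights or both knaves" — true. ✓
  Tavi (knight): "if Willa is a knight, then Ximena is a knight" — true. ✓
This is the unique consistent assignment.

Knights: Ximena, Finn, Willa, and Tavi. Knaves: none.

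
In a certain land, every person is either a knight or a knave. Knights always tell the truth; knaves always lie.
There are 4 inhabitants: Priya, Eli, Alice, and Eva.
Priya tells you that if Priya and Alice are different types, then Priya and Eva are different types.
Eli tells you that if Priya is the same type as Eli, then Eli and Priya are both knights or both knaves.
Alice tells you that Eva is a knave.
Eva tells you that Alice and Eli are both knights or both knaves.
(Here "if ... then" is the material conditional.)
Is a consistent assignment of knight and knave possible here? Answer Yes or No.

No

Checking all 16 assignments, each has at least one speaker whose statement's truth value contradicts their type.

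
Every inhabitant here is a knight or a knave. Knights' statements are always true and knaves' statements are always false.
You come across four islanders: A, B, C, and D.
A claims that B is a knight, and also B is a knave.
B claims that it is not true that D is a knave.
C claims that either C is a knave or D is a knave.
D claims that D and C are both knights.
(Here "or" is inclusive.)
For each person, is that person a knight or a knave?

Suppose A is a knight. Then A's statement "B is a knight, and also B is a knave" would have to be true. Checking the 8 ways to assign the others, none is consistent with every speaker.
(For instance, with B=knave, C=knight, D=knave, A's claim "B is a knight, and also B is a knave" comes out false where it would need to be true.)
So A must be a knave, making "B is a knight, and also B is a knave" false. Taking A=knave, B=knave, C=knight, D=knave, each remaining statement checks out:
  B (knave): "it is not true that D is a knave" — false. ✓
  C (knight): "either C is a knave or D is a knave" — true. ✓
  D (knave): "D and C are both knights" — false. ✓
This is the unique consistent assignment.

Knights: C. Knaves: A, B, and D.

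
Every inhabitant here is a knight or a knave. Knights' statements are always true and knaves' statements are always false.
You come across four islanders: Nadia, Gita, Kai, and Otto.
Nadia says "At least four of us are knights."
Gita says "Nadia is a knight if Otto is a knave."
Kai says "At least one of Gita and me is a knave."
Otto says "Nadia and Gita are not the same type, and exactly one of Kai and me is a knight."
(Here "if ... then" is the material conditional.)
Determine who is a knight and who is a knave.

Suppose Nadia is a knight. Then Nadia's statement "at least four of us are knights" would have to be true. Checking the 8 ways to assign the others, none is consistent with every speaker.
(For instance, with Gita=knave, Kai=knight, Otto=knave, Nadia's claim "at least four of us are knights" comes out false where it would need to be true.)
So Nadia must be a knave, making "at least four of us are knights" false. Taking Nadia=knave, Gita=knave, Kai=knight, Otto=knave, each remaining statement checks out:
  Gita (knave): "Nadia is a knight if Otto is a knave" — false. ✓
  Kai (knight): "at least one of Gita and me is a knave" — true. ✓
  Otto (knave): "Nadia and Gita are not the same type, and exactly one of Kai and me is a knight" — false. ✓
This is the unique consistent assignment.

Nadia is a knave, Gita is a knave, Kai is a knight, and Otto is a knave.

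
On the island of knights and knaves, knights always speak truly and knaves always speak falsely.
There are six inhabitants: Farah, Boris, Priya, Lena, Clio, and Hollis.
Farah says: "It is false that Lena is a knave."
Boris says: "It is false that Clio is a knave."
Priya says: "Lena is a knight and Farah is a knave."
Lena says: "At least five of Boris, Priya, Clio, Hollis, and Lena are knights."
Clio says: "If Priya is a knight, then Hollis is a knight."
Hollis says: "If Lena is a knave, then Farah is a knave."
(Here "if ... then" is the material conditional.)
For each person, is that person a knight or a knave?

Since Farah is a knave, "it is false that Lena is a knave" needs to be false, which holds.
Boris is a knight, so "it is false that Clio is a knave" must be True — and it is.
As a knave, Priya's statement "Lena is a knight and Farah is a knave" should be false; it is.
As a knave, Lena's statement "at least five of Boris, Priya, Clio, Hollis, and Lena are knights" should be false; it is.
Clio (knight): "if Priya is a knight, then Hollis is a knight" — True. ✓
Hollis is a knight; "if Lena is a knave, then Farah is a knave" is True, as required.

Knights: Boris, Clio, and Hollis. Knaves: Farah, Priya, and Lena.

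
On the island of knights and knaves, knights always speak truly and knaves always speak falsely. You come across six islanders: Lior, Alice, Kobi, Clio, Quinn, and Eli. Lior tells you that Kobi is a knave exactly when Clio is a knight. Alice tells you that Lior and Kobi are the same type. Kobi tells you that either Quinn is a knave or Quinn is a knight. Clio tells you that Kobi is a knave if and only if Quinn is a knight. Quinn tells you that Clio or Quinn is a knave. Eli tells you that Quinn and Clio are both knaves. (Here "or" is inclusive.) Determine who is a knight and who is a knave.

Lior is a knight, Alice is a knight, Kobi is a knight, Clio is a knave, Quinn is a knight, and Eli is a knave.

Lior is a knight, and the claim "Kobi is a knave exactly when Clio is a knight" is indeed true.
Alice is a knight, and the claim "Lior and Kobi are the same type" is indeed true.
Kobi is a knight, and the claim "either Quinn is a knave or Quinn is a knight" is indeed true.
Since Clio is a knave, "Kobi is a knave if and only if Quinn is a knight" needs to be false, which holds.
Quinn is a knight, and the claim "Clio or Quinn is a knave" is indeed true.
Eli is a knave, so "Quinn and Clio are both knaves" must be false — and it is.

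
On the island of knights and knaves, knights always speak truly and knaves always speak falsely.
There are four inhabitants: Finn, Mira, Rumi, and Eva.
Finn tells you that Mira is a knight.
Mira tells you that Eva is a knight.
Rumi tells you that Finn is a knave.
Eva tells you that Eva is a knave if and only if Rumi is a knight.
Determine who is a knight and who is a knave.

Knights: Finn, Mira, and Eva. Knaves: Rumi.

Finn is a knight, and the claim "Mira is a knight" is indeed True.
Mira is a knight; "Eva is a knight" is True, as required.
As a knave, Rumi's statement "Finn is a knave" should be false; it is.
Eva (knight): "Eva is a knave if and only if Rumi is a knight" — True. ✓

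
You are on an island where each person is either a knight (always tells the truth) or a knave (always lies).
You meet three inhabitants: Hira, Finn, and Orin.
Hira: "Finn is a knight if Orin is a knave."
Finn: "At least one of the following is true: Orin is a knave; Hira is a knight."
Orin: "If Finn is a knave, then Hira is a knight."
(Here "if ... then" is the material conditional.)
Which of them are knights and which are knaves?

Hira is a knight; "Finn is a knight if Orin is a knave" is True, as required.
Since Finn is a knight, "at least one of the following is true: Orin is a knave; Hira is a knight" needs to be True, which holds.
Orin is a knight, so "if Finn is a knave, then Hira is a knight" must be True — and it is.

Hira is a knight, Finn is a knight, and Orin is a knight.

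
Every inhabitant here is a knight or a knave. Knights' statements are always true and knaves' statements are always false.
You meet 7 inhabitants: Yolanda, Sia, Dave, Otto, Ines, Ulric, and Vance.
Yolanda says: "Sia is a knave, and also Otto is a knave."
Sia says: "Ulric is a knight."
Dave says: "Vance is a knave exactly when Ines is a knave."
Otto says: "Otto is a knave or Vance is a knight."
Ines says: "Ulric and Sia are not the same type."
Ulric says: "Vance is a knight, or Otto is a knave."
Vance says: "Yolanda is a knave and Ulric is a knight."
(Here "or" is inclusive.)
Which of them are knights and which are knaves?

Yolanda is a knave, Sia is a knight, Dave is a knave, Otto is a knight, Ines is a knave, Ulric is a knight, and Vance is a knight.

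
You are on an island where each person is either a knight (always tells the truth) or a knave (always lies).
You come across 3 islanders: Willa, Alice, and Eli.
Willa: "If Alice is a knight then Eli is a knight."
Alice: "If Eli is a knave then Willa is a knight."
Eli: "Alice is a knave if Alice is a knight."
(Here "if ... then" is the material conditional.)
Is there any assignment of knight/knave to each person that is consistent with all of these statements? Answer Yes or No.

No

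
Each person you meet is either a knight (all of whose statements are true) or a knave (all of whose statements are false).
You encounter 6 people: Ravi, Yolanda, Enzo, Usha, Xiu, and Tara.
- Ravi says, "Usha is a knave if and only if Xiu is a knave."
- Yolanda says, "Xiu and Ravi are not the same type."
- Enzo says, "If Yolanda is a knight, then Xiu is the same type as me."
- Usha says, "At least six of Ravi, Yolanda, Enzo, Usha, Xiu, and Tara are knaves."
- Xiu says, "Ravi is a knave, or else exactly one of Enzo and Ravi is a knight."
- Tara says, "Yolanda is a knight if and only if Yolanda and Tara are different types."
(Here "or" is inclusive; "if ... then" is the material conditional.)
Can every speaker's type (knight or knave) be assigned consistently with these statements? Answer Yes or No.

Checking all 64 assignments, each has at least one speaker whose statement's truth value contradicts their type.

No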